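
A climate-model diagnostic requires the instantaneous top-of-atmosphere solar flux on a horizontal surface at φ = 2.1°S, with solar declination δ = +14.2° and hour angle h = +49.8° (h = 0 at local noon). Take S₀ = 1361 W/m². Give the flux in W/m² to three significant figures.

cos θ_z = sin φ sin δ + cos φ cos δ cos h = -0.008989 + 0.625316 = 0.616327.
Flux = S₀ · cos θ_z = 1361 × 0.616327 = 838.8 W/m².

839 W/m²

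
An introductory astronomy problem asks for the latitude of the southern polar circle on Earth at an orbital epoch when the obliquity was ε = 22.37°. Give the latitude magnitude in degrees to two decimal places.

The polar circle is the lowest latitude that experiences at least one full rotation of continuous darkness at the northern-summer solstice; it lies at |φ| = 90° − ε = 90° − 22.37° = 67.63°.

67.63°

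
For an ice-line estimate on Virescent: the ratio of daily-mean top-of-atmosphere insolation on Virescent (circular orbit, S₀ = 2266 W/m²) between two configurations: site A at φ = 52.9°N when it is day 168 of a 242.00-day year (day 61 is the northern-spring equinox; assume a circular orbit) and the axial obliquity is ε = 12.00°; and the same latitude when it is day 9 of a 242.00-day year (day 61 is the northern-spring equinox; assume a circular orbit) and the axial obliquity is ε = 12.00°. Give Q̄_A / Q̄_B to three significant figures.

— Configuration A (φ=+52.9°):
Solar longitude: λ_s = 360° × (168 − 61)/242.00 = 159.174°.
sin δ = sin 12.00° × sin 159.174° = 0.07392, so δ = +4.239°.
cos H₀ = −tan(+52.9°) tan(+4.239°) = -0.0980, H₀ = 1.6690 rad.
Bracket: H₀ sin φ sin δ + cos φ cos δ sin H₀ = 1.6690×0.79758×0.07392 + 0.60321×0.99726×0.99519 = 0.098399 + 0.598664 = 0.697063.
Q̄ = (S₀/π) × [bracket] = (2266/π) × 0.697063 = 502.78 W/m².
— Configuration B (φ=+52.9°):
Solar longitude: λ_s = 360° × (9 − 61)/242.00 = -77.355°, i.e. -77.355° + 360° = 282.645°.
sin δ = sin 12.00° × sin 282.645° = -0.20287, so δ = -11.705°.
cos H₀ = −tan(+52.9°) tan(-11.705°) = 0.2739, H₀ = 1.2933 rad.
Bracket: H₀ sin φ sin δ + cos φ cos δ sin H₀ = 1.2933×0.79758×-0.20287 + 0.60321×0.97921×0.96175 = -0.209262 + 0.568076 = 0.358814.
Q̄ = (S₀/π) × [bracket] = (2266/π) × 0.358814 = 258.81 W/m².
Ratio Q̄_A / Q̄_B = 502.78 / 258.81 = 1.943.

Q̄_A / Q̄_B ≈ 1.94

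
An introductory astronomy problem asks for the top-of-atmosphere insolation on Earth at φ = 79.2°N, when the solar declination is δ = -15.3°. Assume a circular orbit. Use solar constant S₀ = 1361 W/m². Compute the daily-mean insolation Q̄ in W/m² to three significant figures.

cos H₀ = −tan(+79.2°) tan(-15.300°) = 1.4341 ≥ 1 ⇒ polar night, H₀ = 0 and Q̄ = 0.

Q̄ ≈ 0.00 W/m²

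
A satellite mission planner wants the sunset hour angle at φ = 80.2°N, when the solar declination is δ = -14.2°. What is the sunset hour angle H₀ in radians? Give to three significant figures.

H₀ = 0.00 rad

cos H₀ = −tan φ · tan δ = 1.4649 ≥ 1, so the Sun never rises (polar night) and H₀ = 0.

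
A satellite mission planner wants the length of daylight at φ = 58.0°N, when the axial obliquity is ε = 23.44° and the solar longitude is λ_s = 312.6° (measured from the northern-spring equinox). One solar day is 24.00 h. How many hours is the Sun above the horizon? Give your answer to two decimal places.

Solar declination: sin δ = sin ε · sin λ_s = sin 23.44° × sin 312.6° = -0.29281, so δ = -17.026°.
cos H₀ = −tan φ · tan δ = −tan(+58.0°) × tan(-17.026°) = 0.4901, so H₀ = 1.0586 rad = 60.65°.
Daylight = 2H₀/(2π) × 24.00 h = (1.0586/π) × 24.00 = 8.09 h.

8.09 h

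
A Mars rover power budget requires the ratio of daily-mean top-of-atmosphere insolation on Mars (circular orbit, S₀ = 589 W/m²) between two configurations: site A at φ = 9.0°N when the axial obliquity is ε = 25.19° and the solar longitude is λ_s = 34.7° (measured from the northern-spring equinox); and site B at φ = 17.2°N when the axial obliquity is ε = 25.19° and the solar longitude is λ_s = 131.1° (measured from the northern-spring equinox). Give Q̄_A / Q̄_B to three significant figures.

Q̄_A / Q̄_B ≈ 0.962

— Configuration A (φ=+9.0°):
Solar declination: sin δ = sin ε · sin λ_s = sin 25.19° × sin 34.7° = 0.24230, so δ = +14.022°.
cos H₀ = −tan(+9.0°) tan(+14.022°) = -0.0396, H₀ = 1.6104 rad.
Bracket: H₀ sin φ sin δ + cos φ cos δ sin H₀ = 1.6104×0.15643×0.24230 + 0.98769×0.97020×0.99922 = 0.061039 + 0.957509 = 1.018548.
Q̄ = (S₀/π) × [bracket] = (589/π) × 1.018548 = 190.96 W/m².
— Configuration B (φ=+17.2°):
Solar declination: sin δ = sin ε · sin λ_s = sin 25.19° × sin 131.1° = 0.32073, so δ = +18.707°.
cos H₀ = −tan(+17.2°) tan(+18.707°) = -0.1048, H₀ = 1.6758 rad.
Bracket: H₀ sin φ sin δ + cos φ cos δ sin H₀ = 1.6758×0.29571×0.32073 + 0.95528×0.94717×0.99449 = 0.158938 + 0.899827 = 1.058765.
Q̄ = (S₀/π) × [bracket] = (589/π) × 1.058765 = 198.50 W/m².
Ratio Q̄_A / Q̄_B = 190.96 / 198.50 = 0.9620.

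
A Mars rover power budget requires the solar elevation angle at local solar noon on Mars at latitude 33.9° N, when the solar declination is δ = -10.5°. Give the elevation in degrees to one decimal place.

At local noon the hour angle is zero, so the zenith angle equals |φ − δ| = |+33.9° − (-10.500°)| = 44.400°.
Elevation = 90° − 44.400° = 45.6°.

45.6°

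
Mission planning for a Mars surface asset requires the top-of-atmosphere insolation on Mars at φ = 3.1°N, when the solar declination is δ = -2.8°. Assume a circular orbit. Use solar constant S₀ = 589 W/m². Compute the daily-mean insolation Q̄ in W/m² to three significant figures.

cos H₀ = −tan(+3.1°) tan(-2.800°) = 0.0026, H₀ = 1.5681 rad.
Bracket: H₀ sin φ sin δ + cos φ cos δ sin H₀ = 1.5681×0.05408×-0.04885 + 0.99854×0.99881×1.00000 = -0.004143 + 0.997352 = 0.993209.
Q̄ = (S₀/π) × [bracket] = (589/π) × 0.993209 = 186.2 W/m².

Q̄ ≈ 186 W/m²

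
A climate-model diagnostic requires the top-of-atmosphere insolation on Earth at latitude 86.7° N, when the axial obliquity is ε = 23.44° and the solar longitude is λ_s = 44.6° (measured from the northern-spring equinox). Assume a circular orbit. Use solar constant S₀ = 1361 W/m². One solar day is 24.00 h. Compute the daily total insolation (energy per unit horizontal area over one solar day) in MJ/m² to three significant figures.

Solar declination: sin δ = sin ε · sin λ_s = sin 23.44° × sin 44.6° = 0.27931, so δ = +16.219°.
cos H₀ = −tan(+86.7°) tan(+16.219°) = -5.0449 ≤ −1 ⇒ polar day, H₀ = π.
Bracket: H₀ sin φ sin δ + cos φ cos δ sin H₀ = 3.1416×0.99834×0.27931 + 0.05756×0.96020×0.00000 = 0.876024 + 0.000000 = 0.876024.
Q̄ = (S₀/π) × [bracket] = (1361/π) × 0.876024 = 379.51 W/m².
Daily total = Q̄ × 24.00 h × 3600 s/h = 379.51 × 24.00 × 3600 / 10⁶ = 32.79 MJ/m².

32.8 MJ/m²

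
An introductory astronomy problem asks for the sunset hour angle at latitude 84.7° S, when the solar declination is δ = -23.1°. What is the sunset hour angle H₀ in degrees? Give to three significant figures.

H₀ = 180°

Sunrise equation: cos H₀ = −tan φ · tan δ = -4.5979 ≤ −1, so the Sun never sets (polar day) and H₀ = π.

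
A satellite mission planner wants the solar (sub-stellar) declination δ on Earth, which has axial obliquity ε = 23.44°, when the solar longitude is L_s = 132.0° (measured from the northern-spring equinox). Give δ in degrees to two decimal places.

sin δ = sin ε · sin L_s = sin 23.44° × sin 132.0° = 0.295614.
δ = arcsin(0.295614) = +17.19°.

δ = +17.19°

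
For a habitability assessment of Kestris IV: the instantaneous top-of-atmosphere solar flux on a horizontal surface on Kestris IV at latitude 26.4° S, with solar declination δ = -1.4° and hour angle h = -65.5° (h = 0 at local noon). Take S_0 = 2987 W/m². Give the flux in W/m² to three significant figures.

1.14e+03 W/m²

cos θ_z = sin ϕ sin δ + cos ϕ cos δ cos h = 0.010863 + 0.371335 = 0.382198.
Flux = S_0 · cos θ_z = 2987 × 0.382198 = 1142 W/m².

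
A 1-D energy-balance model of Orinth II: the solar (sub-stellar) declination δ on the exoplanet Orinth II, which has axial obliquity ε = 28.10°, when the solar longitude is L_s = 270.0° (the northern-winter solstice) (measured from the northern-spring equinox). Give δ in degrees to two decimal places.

sin δ = sin ε · sin L_s = sin 28.10° × sin 270.0° = -0.471012.
δ = arcsin(-0.471012) = -28.10°.

δ = -28.10°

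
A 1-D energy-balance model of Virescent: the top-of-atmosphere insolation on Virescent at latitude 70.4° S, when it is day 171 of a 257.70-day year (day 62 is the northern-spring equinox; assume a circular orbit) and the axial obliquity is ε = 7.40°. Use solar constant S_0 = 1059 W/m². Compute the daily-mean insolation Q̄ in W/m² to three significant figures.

Solar longitude: L_s = 360° × (171 − 62)/257.70 = 152.270°.
sin δ = sin 7.40° × sin 152.270° = 0.05993, so δ = +3.436°.
cos h₀ = −tan(-70.4°) tan(+3.436°) = 0.1686, h₀ = 1.4014 rad.
Bracket: h₀ sin ϕ sin δ + cos ϕ cos δ sin h₀ = 1.4014×-0.94206×0.05993 + 0.33545×0.99820×0.98568 = -0.079120 + 0.330051 = 0.250931.
Q̄ = (S_0/π) × [bracket] = (1059/π) × 0.250931 = 84.59 W/m².

Q̄ ≈ 84.6 W/m²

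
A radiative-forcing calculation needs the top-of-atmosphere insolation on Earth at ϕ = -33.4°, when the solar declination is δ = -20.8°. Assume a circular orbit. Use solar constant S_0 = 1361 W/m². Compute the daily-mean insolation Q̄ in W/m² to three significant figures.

cos h₀ = −tan(-33.4°) tan(-20.800°) = -0.2505, h₀ = 1.8240 rad.
Bracket: h₀ sin ϕ sin δ + cos ϕ cos δ sin h₀ = 1.8240×-0.55048×-0.35511 + 0.83485×0.93483×0.96812 = 0.356557 + 0.755562 = 1.112119.
Q̄ = (S_0/π) × [bracket] = (1361/π) × 1.112119 = 481.8 W/m².

Q̄ ≈ 482 W/m²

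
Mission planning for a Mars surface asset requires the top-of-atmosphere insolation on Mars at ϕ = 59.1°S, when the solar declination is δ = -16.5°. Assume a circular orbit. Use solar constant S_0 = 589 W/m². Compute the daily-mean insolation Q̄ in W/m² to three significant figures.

Q̄ ≈ 176 W/m²

cos h₀ = −tan(-59.1°) tan(-16.500°) = -0.4949, h₀ = 2.0886 rad.
Bracket: h₀ sin ϕ sin δ + cos ϕ cos δ sin h₀ = 2.0886×-0.85806×-0.28402 + 0.51354×0.95882×0.86893 = 0.509005 + 0.427855 = 0.936860.
Q̄ = (S_0/π) × [bracket] = (589/π) × 0.936860 = 175.6 W/m².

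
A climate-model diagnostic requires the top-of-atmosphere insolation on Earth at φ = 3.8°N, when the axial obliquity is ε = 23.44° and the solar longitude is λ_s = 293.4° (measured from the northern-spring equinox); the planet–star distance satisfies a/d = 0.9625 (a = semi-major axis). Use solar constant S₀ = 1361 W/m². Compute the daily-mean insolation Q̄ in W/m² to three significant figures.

Solar declination: sin δ = sin ε · sin λ_s = sin 23.44° × sin 293.4° = -0.36507, so δ = -21.412°.
cos H₀ = −tan(+3.8°) tan(-21.412°) = 0.0260, H₀ = 1.5447 rad.
Bracket: H₀ sin φ sin δ + cos φ cos δ sin H₀ = 1.5447×0.06627×-0.36507 + 0.99780×0.93098×0.99966 = -0.037371 + 0.928616 = 0.891245.
Inverse-square distance factor (a/d)² = 0.9625² = 0.926406.
Q̄ = (S₀/π) × 0.926406 × [bracket] = (1361/π) × 0.926406 × 0.891245 = 357.7 W/m².

Q̄ ≈ 358 W/m²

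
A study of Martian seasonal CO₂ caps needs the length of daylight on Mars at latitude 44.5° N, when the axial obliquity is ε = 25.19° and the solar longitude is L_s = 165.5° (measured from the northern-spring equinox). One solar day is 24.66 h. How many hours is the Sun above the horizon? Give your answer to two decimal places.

13.16 h

Solar declination: sin δ = sin ε · sin L_s = sin 25.19° × sin 165.5° = 0.10657, so δ = +6.117°.
cos h₀ = −tan ϕ · tan δ = −tan(+44.5°) × tan(+6.117°) = -0.1053, so h₀ = 1.6763 rad = 96.05°.
Daylight = 2h₀/(2π) × 24.66 h = (1.6763/π) × 24.66 = 13.16 h.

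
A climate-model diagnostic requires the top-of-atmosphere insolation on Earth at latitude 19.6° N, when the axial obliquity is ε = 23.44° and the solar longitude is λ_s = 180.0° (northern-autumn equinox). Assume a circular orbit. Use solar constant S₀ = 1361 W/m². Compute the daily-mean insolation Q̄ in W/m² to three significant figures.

Q̄ ≈ 408 W/m²

Solar declination: sin δ = sin ε · sin λ_s = sin 23.44° × sin 180.0° = 0.00000, so δ = +0.000°.
cos H₀ = −tan(+19.6°) tan(+0.000°) = -0.0000, H₀ = 1.5708 rad.
Bracket: H₀ sin φ sin δ + cos φ cos δ sin H₀ = 1.5708×0.33545×0.00000 + 0.94206×1.00000×1.00000 = 0.000000 + 0.942060 = 0.942060.
Q̄ = (S₀/π) × [bracket] = (1361/π) × 0.942060 = 408.1 W/m².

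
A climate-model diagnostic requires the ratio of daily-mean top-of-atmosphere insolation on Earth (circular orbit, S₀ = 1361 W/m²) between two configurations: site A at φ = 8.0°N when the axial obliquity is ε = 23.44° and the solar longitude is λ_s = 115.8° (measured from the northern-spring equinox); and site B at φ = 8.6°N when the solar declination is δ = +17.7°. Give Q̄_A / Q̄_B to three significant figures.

Q̄_A / Q̄_B ≈ 0.990

— Configuration A (φ=+8.0°):
Solar declination: sin δ = sin ε · sin λ_s = sin 23.44° × sin 115.8° = 0.35814, so δ = +20.986°.
cos H₀ = −tan(+8.0°) tan(+20.986°) = -0.0539, H₀ = 1.6247 rad.
Bracket: H₀ sin φ sin δ + cos φ cos δ sin H₀ = 1.6247×0.13917×0.35814 + 0.99027×0.93367×0.99855 = 0.080979 + 0.923245 = 1.004224.
Q̄ = (S₀/π) × [bracket] = (1361/π) × 1.004224 = 435.05 W/m².
— Configuration B (φ=+8.6°):
cos H₀ = −tan(+8.6°) tan(+17.700°) = -0.0483, H₀ = 1.6191 rad.
Bracket: H₀ sin φ sin δ + cos φ cos δ sin H₀ = 1.6191×0.14954×0.30403 + 0.98876×0.95266×0.99883 = 0.073612 + 0.940850 = 1.014462.
Q̄ = (S₀/π) × [bracket] = (1361/π) × 1.014462 = 439.48 W/m².
Ratio Q̄_A / Q̄_B = 435.05 / 439.48 = 0.9899.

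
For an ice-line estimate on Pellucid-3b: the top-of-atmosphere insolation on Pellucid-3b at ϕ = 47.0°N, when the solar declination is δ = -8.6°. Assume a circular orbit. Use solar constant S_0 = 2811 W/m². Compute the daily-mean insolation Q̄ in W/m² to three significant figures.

cos h₀ = −tan(+47.0°) tan(-8.600°) = 0.1622, h₀ = 1.4079 rad.
Bracket: h₀ sin ϕ sin δ + cos ϕ cos δ sin h₀ = 1.4079×0.73135×-0.14954 + 0.68200×0.98876×0.98676 = -0.153977 + 0.665406 = 0.511429.
Q̄ = (S_0/π) × [bracket] = (2811/π) × 0.511429 = 457.6 W/m².

Q̄ ≈ 458 W/m²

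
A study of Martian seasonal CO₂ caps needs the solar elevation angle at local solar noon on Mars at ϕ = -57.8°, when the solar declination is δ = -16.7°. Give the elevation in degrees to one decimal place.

At local noon the hour angle is zero, so the zenith angle equals |ϕ − δ| = |-57.8° − (-16.700°)| = 41.100°.
Elevation = 90° − 41.100° = 48.9°.

48.9°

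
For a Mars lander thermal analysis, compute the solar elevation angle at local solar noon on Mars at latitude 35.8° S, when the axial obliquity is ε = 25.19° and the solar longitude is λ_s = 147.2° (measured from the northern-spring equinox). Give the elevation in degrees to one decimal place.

40.9°

Solar declination: sin δ = sin ε · sin λ_s = sin 25.19° × sin 147.2° = 0.23056, so δ = +13.330°.
At local noon the hour angle is zero, so the zenith angle equals |φ − δ| = |-35.8° − (+13.330°)| = 49.130°.
Elevation = 90° − 49.130° = 40.9°.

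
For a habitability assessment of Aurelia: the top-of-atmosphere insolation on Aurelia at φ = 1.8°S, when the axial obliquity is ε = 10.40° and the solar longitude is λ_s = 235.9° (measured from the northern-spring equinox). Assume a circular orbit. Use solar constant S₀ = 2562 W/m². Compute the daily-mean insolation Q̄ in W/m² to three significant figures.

Solar declination: sin δ = sin ε · sin λ_s = sin 10.40° × sin 235.9° = -0.14948, so δ = -8.597°.
cos H₀ = −tan(-1.8°) tan(-8.597°) = -0.0048, H₀ = 1.5755 rad.
Bracket: H₀ sin φ sin δ + cos φ cos δ sin H₀ = 1.5755×-0.03141×-0.14948 + 0.99951×0.98876×0.99999 = 0.007397 + 0.988266 = 0.995663.
Q̄ = (S₀/π) × [bracket] = (2562/π) × 0.995663 = 812.0 W/m².

Q̄ ≈ 812 W/m²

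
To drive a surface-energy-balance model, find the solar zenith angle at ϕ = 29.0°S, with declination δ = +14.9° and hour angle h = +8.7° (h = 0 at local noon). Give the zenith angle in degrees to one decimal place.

cos θ_z = sin ϕ sin δ + cos ϕ cos δ cos h = -0.124660 + 0.835486 = 0.710826.
θ_z = arccos(0.710826) = 44.7°.

θ_z = 44.7°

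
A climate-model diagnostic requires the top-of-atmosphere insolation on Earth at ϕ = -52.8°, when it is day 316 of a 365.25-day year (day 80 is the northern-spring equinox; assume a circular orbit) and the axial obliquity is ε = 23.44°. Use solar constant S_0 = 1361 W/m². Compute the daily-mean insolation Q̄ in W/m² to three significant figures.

Solar longitude: L_s = 360° × (316 − 80)/365.25 = 232.608°.
sin δ = sin 23.44° × sin 232.608° = -0.31604, so δ = -18.424°.
cos h₀ = −tan(-52.8°) tan(-18.424°) = -0.4389, h₀ = 2.0251 rad.
Bracket: h₀ sin ϕ sin δ + cos ϕ cos δ sin h₀ = 2.0251×-0.79653×-0.31604 + 0.60460×0.94875×0.89855 = 0.509789 + 0.515421 = 1.025210.
Q̄ = (S_0/π) × [bracket] = (1361/π) × 1.025210 = 444.1 W/m².

Q̄ ≈ 444 W/m²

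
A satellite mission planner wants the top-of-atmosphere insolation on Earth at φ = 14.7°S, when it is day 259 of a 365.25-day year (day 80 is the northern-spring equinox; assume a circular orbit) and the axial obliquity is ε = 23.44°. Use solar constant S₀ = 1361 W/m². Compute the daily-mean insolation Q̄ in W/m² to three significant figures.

Solar longitude: λ_s = 360° × (259 − 80)/365.25 = 176.427°.
sin δ = sin 23.44° × sin 176.427° = 0.02479, so δ = +1.420°.
cos H₀ = −tan(-14.7°) tan(+1.420°) = 0.0065, H₀ = 1.5643 rad.
Bracket: H₀ sin φ sin δ + cos φ cos δ sin H₀ = 1.5643×-0.25376×0.02479 + 0.96727×0.99969×0.99998 = -0.009841 + 0.966951 = 0.957110.
Q̄ = (S₀/π) × [bracket] = (1361/π) × 0.957110 = 414.6 W/m².

Q̄ ≈ 415 W/m²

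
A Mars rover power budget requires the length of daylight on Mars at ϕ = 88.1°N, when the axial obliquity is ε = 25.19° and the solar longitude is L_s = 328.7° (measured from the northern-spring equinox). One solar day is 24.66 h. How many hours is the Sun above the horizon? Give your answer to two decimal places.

Solar declination: sin δ = sin ε · sin L_s = sin 25.19° × sin 328.7° = -0.22112, so δ = -12.775°.
cos h₀ = −tan ϕ · tan δ = 6.8347 ≥ 1, so the Sun never rises (polar night) and h₀ = 0.
Daylight = 2h₀/(2π) × 24.66 h = (0.0000/π) × 24.66 = 0.00 h.

0.00 h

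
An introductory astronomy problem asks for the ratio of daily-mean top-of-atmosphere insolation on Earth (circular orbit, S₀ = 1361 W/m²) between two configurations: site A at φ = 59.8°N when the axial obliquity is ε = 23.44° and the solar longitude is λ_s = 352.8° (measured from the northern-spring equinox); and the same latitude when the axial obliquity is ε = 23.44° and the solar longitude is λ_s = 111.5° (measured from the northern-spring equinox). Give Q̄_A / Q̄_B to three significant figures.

Q̄_A / Q̄_B ≈ 0.403

— Configuration A (φ=+59.8°):
Solar declination: sin δ = sin ε · sin λ_s = sin 23.44° × sin 352.8° = -0.04986, so δ = -2.858°.
cos H₀ = −tan(+59.8°) tan(-2.858°) = 0.0858, H₀ = 1.4849 rad.
Bracket: H₀ sin φ sin δ + cos φ cos δ sin H₀ = 1.4849×0.86427×-0.04986 + 0.50302×0.99876×0.99632 = -0.063988 + 0.500547 = 0.436559.
Q̄ = (S₀/π) × [bracket] = (1361/π) × 0.436559 = 189.13 W/m².
— Configuration B (φ=+59.8°):
Solar declination: sin δ = sin ε · sin λ_s = sin 23.44° × sin 111.5° = 0.37011, so δ = +21.722°.
cos H₀ = −tan(+59.8°) tan(+21.722°) = -0.6845, H₀ = 2.3247 rad.
Bracket: H₀ sin φ sin δ + cos φ cos δ sin H₀ = 2.3247×0.86427×0.37011 + 0.50302×0.92899×0.72899 = 0.743613 + 0.340657 = 1.084270.
Q̄ = (S₀/π) × [bracket] = (1361/π) × 1.084270 = 469.73 W/m².
Ratio Q̄_A / Q̄_B = 189.13 / 469.73 = 0.4026.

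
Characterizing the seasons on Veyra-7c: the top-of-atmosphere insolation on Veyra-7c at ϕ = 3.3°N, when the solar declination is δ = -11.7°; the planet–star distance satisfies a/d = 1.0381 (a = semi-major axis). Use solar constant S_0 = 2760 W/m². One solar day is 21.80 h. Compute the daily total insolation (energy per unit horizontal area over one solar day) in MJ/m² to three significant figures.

71.3 MJ/m²

cos h₀ = −tan(+3.3°) tan(-11.700°) = 0.0119, h₀ = 1.5589 rad.
Bracket: h₀ sin ϕ sin δ + cos ϕ cos δ sin h₀ = 1.5589×0.05756×-0.20279 + 0.99834×0.97922×0.99993 = -0.018196 + 0.977526 = 0.959330.
Inverse-square distance factor (a/d)² = 1.0381² = 1.077652.
Q̄ = (S_0/π) × 1.077652 × [bracket] = (2760/π) × 1.077652 × 0.959330 = 908.25 W/m².
Daily total = Q̄ × 21.80 h × 3600 s/h = 908.25 × 21.80 × 3600 / 10⁶ = 71.28 MJ/m².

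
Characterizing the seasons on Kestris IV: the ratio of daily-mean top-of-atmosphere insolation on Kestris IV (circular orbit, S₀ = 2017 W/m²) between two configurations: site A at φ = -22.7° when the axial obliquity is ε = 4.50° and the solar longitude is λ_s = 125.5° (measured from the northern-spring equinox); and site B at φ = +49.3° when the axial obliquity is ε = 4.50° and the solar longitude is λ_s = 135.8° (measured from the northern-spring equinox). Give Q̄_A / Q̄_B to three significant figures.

— Configuration A (φ=-22.7°):
Solar declination: sin δ = sin ε · sin λ_s = sin 4.50° × sin 125.5° = 0.06387, so δ = +3.662°.
cos H₀ = −tan(-22.7°) tan(+3.662°) = 0.0268, H₀ = 1.5440 rad.
Bracket: H₀ sin φ sin δ + cos φ cos δ sin H₀ = 1.5440×-0.38591×0.06387 + 0.92254×0.99796×0.99964 = -0.038057 + 0.920327 = 0.882270.
Q̄ = (S₀/π) × [bracket] = (2017/π) × 0.882270 = 566.44 W/m².
— Configuration B (φ=+49.3°):
Solar declination: sin δ = sin ε · sin λ_s = sin 4.50° × sin 135.8° = 0.05470, so δ = +3.136°.
cos H₀ = −tan(+49.3°) tan(+3.136°) = -0.0637, H₀ = 1.6345 rad.
Bracket: H₀ sin φ sin δ + cos φ cos δ sin H₀ = 1.6345×0.75813×0.05470 + 0.65210×0.99850×0.99797 = 0.067782 + 0.649800 = 0.717582.
Q̄ = (S₀/π) × [bracket] = (2017/π) × 0.717582 = 460.71 W/m².
Ratio Q̄_A / Q̄_B = 566.44 / 460.71 = 1.229.

Q̄_A / Q̄_B ≈ 1.23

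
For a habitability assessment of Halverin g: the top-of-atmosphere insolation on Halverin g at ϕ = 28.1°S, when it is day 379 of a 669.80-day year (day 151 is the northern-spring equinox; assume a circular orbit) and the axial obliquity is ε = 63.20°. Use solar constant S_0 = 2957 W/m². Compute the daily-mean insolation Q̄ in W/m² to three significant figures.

Solar longitude: L_s = 360° × (379 − 151)/669.80 = 122.544°.
sin δ = sin 63.20° × sin 122.544° = 0.75243, so δ = +48.801°.
cos h₀ = −tan(-28.1°) tan(+48.801°) = 0.6100, h₀ = 0.9148 rad.
Bracket: h₀ sin ϕ sin δ + cos ϕ cos δ sin h₀ = 0.9148×-0.47101×0.75243 + 0.88213×0.65867×0.79244 = -0.324207 + 0.460433 = 0.136226.
Q̄ = (S_0/π) × [bracket] = (2957/π) × 0.136226 = 128.2 W/m².

Q̄ ≈ 128 W/m²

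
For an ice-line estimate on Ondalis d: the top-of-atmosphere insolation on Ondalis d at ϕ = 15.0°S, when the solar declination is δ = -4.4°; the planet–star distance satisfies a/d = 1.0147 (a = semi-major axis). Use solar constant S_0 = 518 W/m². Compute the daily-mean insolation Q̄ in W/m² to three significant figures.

cos h₀ = −tan(-15.0°) tan(-4.400°) = -0.0206, h₀ = 1.5914 rad.
Bracket: h₀ sin ϕ sin δ + cos ϕ cos δ sin h₀ = 1.5914×-0.25882×-0.07672 + 0.96593×0.99705×0.99979 = 0.031600 + 0.962878 = 0.994478.
Inverse-square distance factor (a/d)² = 1.0147² = 1.029616.
Q̄ = (S_0/π) × 1.029616 × [bracket] = (518/π) × 1.029616 × 0.994478 = 168.8 W/m².

Q̄ ≈ 169 W/m²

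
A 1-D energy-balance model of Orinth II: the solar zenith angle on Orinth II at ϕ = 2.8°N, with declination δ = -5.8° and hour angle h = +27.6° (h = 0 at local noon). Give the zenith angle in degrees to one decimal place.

cos θ_z = sin ϕ sin δ + cos ϕ cos δ cos h = -0.004937 + 0.880614 = 0.875677.
θ_z = arccos(0.875677) = 28.9°.

θ_z = 28.9°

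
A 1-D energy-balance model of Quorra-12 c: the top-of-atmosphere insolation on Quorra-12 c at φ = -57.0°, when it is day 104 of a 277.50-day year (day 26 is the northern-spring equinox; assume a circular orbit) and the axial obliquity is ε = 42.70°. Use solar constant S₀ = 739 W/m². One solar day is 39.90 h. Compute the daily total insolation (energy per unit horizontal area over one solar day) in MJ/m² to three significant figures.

Solar longitude: λ_s = 360° × (104 − 26)/277.50 = 101.189°.
sin δ = sin 42.70° × sin 101.189° = 0.66527, so δ = +41.703°.
cos H₀ = −tan(-57.0°) tan(+41.703°) = 1.3721 ≥ 1 ⇒ polar night, H₀ = 0 and Q̄ = 0.
Daily total = Q̄ × 39.90 h × 3600 s/h = 0.00 MJ/m².

0.00 MJ/m²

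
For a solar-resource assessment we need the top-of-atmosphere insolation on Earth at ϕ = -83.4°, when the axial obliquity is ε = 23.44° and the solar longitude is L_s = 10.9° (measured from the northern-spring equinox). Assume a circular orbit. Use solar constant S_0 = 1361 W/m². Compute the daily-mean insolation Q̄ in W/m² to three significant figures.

Q̄ ≈ 9.79 W/m²

Solar declination: sin δ = sin ε · sin L_s = sin 23.44° × sin 10.9° = 0.07522, so δ = +4.314°.
cos h₀ = −tan(-83.4°) tan(+4.314°) = 0.6520, h₀ = 0.8606 rad.
Bracket: h₀ sin ϕ sin δ + cos ϕ cos δ sin h₀ = 0.8606×-0.99337×0.07522 + 0.11494×0.99717×0.75826 = -0.064305 + 0.086908 = 0.022603.
Q̄ = (S_0/π) × [bracket] = (1361/π) × 0.022603 = 9.792 W/m².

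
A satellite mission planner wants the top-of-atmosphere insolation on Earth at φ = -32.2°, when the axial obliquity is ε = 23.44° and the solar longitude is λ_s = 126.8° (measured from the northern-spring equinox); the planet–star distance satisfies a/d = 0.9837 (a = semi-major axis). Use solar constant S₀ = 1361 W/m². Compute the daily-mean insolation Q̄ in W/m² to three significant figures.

Q̄ ≈ 232 W/m²

Solar declination: sin δ = sin ε · sin λ_s = sin 23.44° × sin 126.8° = 0.31852, so δ = +18.574°.
cos H₀ = −tan(-32.2°) tan(+18.574°) = 0.2116, H₀ = 1.3576 rad.
Bracket: H₀ sin φ sin δ + cos φ cos δ sin H₀ = 1.3576×-0.53288×0.31852 + 0.84619×0.94792×0.97736 = -0.230429 + 0.783960 = 0.553531.
Inverse-square distance factor (a/d)² = 0.9837² = 0.967666.
Q̄ = (S₀/π) × 0.967666 × [bracket] = (1361/π) × 0.967666 × 0.553531 = 232.0 W/m².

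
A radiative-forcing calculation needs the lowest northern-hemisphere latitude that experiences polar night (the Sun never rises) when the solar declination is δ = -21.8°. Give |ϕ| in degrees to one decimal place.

Polar night requires cos h₀ = −tan ϕ tan δ ≥ 1, i.e. tan ϕ tan δ ≤ −1.
The boundary is |tan ϕ| · |tan δ| = 1, so |ϕ| = 90° − |δ| = 90° − 21.8° = 68.2° in the northern hemisphere.

|ϕ| = 68.2°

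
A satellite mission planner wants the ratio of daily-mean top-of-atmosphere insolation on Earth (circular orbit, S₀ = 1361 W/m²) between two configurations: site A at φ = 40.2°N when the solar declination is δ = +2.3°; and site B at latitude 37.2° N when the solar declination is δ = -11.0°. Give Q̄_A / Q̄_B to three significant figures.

Q̄_A / Q̄_B ≈ 1.32

— Configuration A (φ=+40.2°):
cos H₀ = −tan(+40.2°) tan(+2.300°) = -0.0339, H₀ = 1.6047 rad.
Bracket: H₀ sin φ sin δ + cos φ cos δ sin H₀ = 1.6047×0.64546×0.04013 + 0.76380×0.99919×0.99942 = 0.041565 + 0.762739 = 0.804304.
Q̄ = (S₀/π) × [bracket] = (1361/π) × 0.804304 = 348.44 W/m².
— Configuration B (φ=+37.2°):
cos H₀ = −tan(+37.2°) tan(-11.000°) = 0.1475, H₀ = 1.4227 rad.
Bracket: H₀ sin φ sin δ + cos φ cos δ sin H₀ = 1.4227×0.60460×-0.19081 + 0.79653×0.98163×0.98906 = -0.164128 + 0.773344 = 0.609216.
Q̄ = (S₀/π) × [bracket] = (1361/π) × 0.609216 = 263.92 W/m².
Ratio Q̄_A / Q̄_B = 348.44 / 263.92 = 1.320.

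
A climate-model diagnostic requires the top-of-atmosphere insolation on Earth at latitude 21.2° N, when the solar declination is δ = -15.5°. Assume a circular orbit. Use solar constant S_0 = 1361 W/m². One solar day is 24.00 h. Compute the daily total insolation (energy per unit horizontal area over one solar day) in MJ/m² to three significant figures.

cos h₀ = −tan(+21.2°) tan(-15.500°) = 0.1076, h₀ = 1.4630 rad.
Bracket: h₀ sin ϕ sin δ + cos ϕ cos δ sin h₀ = 1.4630×0.36162×-0.26724 + 0.93232×0.96363×0.99420 = -0.141383 + 0.893201 = 0.751818.
Q̄ = (S_0/π) × [bracket] = (1361/π) × 0.751818 = 325.70 W/m².
Daily total = Q̄ × 24.00 h × 3600 s/h = 325.70 × 24.00 × 3600 / 10⁶ = 28.14 MJ/m².

28.1 MJ/m²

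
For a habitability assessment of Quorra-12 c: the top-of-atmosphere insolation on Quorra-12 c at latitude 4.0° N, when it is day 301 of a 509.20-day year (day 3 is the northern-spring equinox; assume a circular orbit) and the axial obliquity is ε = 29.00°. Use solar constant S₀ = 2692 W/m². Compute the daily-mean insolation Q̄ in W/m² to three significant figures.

Solar longitude: λ_s = 360° × (301 − 3)/509.20 = 210.683°.
sin δ = sin 29.00° × sin 210.683° = -0.24740, so δ = -14.323°.
cos H₀ = −tan(+4.0°) tan(-14.323°) = 0.0179, H₀ = 1.5529 rad.
Bracket: H₀ sin φ sin δ + cos φ cos δ sin H₀ = 1.5529×0.06976×-0.24740 + 0.99756×0.96891×0.99984 = -0.026801 + 0.966391 = 0.939590.
Q̄ = (S₀/π) × [bracket] = (2692/π) × 0.939590 = 805.1 W/m².

Q̄ ≈ 805 W/m²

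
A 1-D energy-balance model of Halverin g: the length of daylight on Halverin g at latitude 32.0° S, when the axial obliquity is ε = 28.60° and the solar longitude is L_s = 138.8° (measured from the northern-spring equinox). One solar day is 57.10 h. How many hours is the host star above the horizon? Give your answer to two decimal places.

Solar declination: sin δ = sin ε · sin L_s = sin 28.60° × sin 138.8° = 0.31531, so δ = +18.379°.
cos h₀ = −tan ϕ · tan δ = −tan(-32.0°) × tan(+18.379°) = 0.2076, so h₀ = 1.3617 rad = 78.02°.
Daylight = 2h₀/(2π) × 57.10 h = (1.3617/π) × 57.10 = 24.75 h.

24.75 h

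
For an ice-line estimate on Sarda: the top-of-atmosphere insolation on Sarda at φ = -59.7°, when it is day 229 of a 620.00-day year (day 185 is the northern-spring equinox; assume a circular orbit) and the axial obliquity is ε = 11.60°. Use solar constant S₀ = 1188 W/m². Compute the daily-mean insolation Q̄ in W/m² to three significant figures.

Solar longitude: λ_s = 360° × (229 − 185)/620.00 = 25.548°.
sin δ = sin 11.60° × sin 25.548° = 0.08672, so δ = +4.975°.
cos H₀ = −tan(-59.7°) tan(+4.975°) = 0.1490, H₀ = 1.4213 rad.
Bracket: H₀ sin φ sin δ + cos φ cos δ sin H₀ = 1.4213×-0.86340×0.08672 + 0.50453×0.99623×0.98884 = -0.106418 + 0.497019 = 0.390601.
Q̄ = (S₀/π) × [bracket] = (1188/π) × 0.390601 = 147.7 W/m².

Q̄ ≈ 148 W/m²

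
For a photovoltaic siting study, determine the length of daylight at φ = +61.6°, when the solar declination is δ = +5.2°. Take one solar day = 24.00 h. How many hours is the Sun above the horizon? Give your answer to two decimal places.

cos H₀ = −tan φ · tan δ = −tan(+61.6°) × tan(+5.200°) = -0.1683, so H₀ = 1.7399 rad = 99.69°.
Daylight = 2H₀/(2π) × 24.00 h = (1.7399/π) × 24.00 = 13.29 h.

13.29 h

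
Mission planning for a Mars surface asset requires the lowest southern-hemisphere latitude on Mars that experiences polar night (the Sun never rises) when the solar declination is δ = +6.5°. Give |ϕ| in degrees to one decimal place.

|ϕ| = 83.5°

Polar night requires cos h₀ = −tan ϕ tan δ ≥ 1, i.e. tan ϕ tan δ ≤ −1.
The boundary is |tan ϕ| · |tan δ| = 1, so |ϕ| = 90° − |δ| = 90° − 6.5° = 83.5° in the southern hemisphere.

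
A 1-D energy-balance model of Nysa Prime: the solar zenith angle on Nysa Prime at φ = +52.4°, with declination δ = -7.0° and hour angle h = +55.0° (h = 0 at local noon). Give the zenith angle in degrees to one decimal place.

θ_z = 75.5°

cos θ_z = sin φ sin δ + cos φ cos δ cos h = -0.096556 + 0.347356 = 0.250800.
θ_z = arccos(0.250800) = 75.5°.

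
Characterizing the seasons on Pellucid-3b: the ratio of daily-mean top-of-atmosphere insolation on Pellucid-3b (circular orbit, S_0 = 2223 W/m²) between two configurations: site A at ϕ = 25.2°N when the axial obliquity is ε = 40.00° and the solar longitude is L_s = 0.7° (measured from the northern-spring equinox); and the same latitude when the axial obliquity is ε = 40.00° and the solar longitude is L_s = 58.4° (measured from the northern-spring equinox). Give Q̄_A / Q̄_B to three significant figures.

Q̄_A / Q̄_B ≈ 0.785

— Configuration A (ϕ=+25.2°):
Solar declination: sin δ = sin ε · sin L_s = sin 40.00° × sin 0.7° = 0.00785, so δ = +0.450°.
cos h₀ = −tan(+25.2°) tan(+0.450°) = -0.0037, h₀ = 1.5745 rad.
Bracket: h₀ sin ϕ sin δ + cos ϕ cos δ sin h₀ = 1.5745×0.42578×0.00785 + 0.90483×0.99997×0.99999 = 0.005263 + 0.904794 = 0.910057.
Q̄ = (S_0/π) × [bracket] = (2223/π) × 0.910057 = 643.96 W/m².
— Configuration B (ϕ=+25.2°):
Solar declination: sin δ = sin ε · sin L_s = sin 40.00° × sin 58.4° = 0.54748, so δ = +33.194°.
cos h₀ = −tan(+25.2°) tan(+33.194°) = -0.3079, h₀ = 1.8837 rad.
Bracket: h₀ sin ϕ sin δ + cos ϕ cos δ sin h₀ = 1.8837×0.42578×0.54748 + 0.90483×0.83682×0.95143 = 0.439102 + 0.720404 = 1.159506.
Q̄ = (S_0/π) × [bracket] = (2223/π) × 1.159506 = 820.47 W/m².
Ratio Q̄_A / Q̄_B = 643.96 / 820.47 = 0.7849.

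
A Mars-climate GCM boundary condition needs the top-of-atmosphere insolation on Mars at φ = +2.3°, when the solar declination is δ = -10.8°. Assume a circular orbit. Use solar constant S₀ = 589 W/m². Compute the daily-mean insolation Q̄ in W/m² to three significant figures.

Q̄ ≈ 182 W/m²

cos H₀ = −tan(+2.3°) tan(-10.800°) = 0.0077, H₀ = 1.5631 rad.
Bracket: H₀ sin φ sin δ + cos φ cos δ sin H₀ = 1.5631×0.04013×-0.18738 + 0.99919×0.98229×0.99997 = -0.011754 + 0.981465 = 0.969711.
Q̄ = (S₀/π) × [bracket] = (589/π) × 0.969711 = 181.8 W/m².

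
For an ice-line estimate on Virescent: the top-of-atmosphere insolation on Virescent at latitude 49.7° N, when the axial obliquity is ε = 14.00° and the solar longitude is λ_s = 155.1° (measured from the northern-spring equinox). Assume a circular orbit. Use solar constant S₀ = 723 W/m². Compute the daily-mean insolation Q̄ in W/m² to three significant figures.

Solar declination: sin δ = sin ε · sin λ_s = sin 14.00° × sin 155.1° = 0.10186, so δ = +5.846°.
cos H₀ = −tan(+49.7°) tan(+5.846°) = -0.1207, H₀ = 1.6918 rad.
Bracket: H₀ sin φ sin δ + cos φ cos δ sin H₀ = 1.6918×0.76267×0.10186 + 0.64679×0.99480×0.99268 = 0.131428 + 0.638717 = 0.770145.
Q̄ = (S₀/π) × [bracket] = (723/π) × 0.770145 = 177.2 W/m².

Q̄ ≈ 177 W/m²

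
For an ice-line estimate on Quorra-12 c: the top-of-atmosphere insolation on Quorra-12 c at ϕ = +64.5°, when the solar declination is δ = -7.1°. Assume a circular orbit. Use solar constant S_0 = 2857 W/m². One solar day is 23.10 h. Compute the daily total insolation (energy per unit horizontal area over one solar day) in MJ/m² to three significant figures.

cos h₀ = −tan(+64.5°) tan(-7.100°) = 0.2611, h₀ = 1.3066 rad.
Bracket: h₀ sin ϕ sin δ + cos ϕ cos δ sin h₀ = 1.3066×0.90259×-0.12360 + 0.43051×0.99233×0.96530 = -0.145764 + 0.412384 = 0.266620.
Q̄ = (S_0/π) × [bracket] = (2857/π) × 0.266620 = 242.47 W/m².
Daily total = Q̄ × 23.10 h × 3600 s/h = 242.47 × 23.10 × 3600 / 10⁶ = 20.16 MJ/m².

20.2 MJ/m²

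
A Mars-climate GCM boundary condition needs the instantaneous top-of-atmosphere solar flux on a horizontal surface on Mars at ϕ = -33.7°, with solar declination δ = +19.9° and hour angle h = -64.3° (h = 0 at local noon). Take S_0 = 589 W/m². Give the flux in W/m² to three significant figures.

88.6 W/m²

cos θ_z = sin ϕ sin δ + cos ϕ cos δ cos h = -0.188858 + 0.339241 = 0.150383.
Flux = S_0 · cos θ_z = 589 × 0.150383 = 88.58 W/m².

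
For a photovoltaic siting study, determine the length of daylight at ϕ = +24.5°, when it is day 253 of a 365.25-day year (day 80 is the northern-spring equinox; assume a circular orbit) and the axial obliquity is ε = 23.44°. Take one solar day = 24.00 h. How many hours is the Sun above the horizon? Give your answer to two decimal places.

Solar longitude: L_s = 360° × (253 − 80)/365.25 = 170.513°.
sin δ = sin 23.44° × sin 170.513° = 0.06556, so δ = +3.759°.
cos h₀ = −tan ϕ · tan δ = −tan(+24.5°) × tan(+3.759°) = -0.0299, so h₀ = 1.6007 rad = 91.72°.
Daylight = 2h₀/(2π) × 24.00 h = (1.6007/π) × 24.00 = 12.23 h.

12.23 h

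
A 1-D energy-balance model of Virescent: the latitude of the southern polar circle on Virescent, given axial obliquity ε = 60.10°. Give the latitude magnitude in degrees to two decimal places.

29.90°

The polar circle is the lowest latitude that experiences at least one full rotation of continuous darkness at the northern-summer solstice; it lies at |φ| = 90° − ε = 90° − 60.10° = 29.90°.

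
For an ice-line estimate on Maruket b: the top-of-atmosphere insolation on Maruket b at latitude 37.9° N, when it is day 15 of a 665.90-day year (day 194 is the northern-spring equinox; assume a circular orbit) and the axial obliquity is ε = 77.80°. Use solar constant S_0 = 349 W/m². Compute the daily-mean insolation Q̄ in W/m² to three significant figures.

Q̄ ≈ 0.00 W/m²

Solar longitude: L_s = 360° × (15 − 194)/665.90 = -96.771°, i.e. -96.771° + 360° = 263.229°.
sin δ = sin 77.80° × sin 263.229° = -0.97060, so δ = -76.072°.
cos h₀ = −tan(+37.9°) tan(-76.072°) = 3.1391 ≥ 1 ⇒ polar night, h₀ = 0 and Q̄ = 0.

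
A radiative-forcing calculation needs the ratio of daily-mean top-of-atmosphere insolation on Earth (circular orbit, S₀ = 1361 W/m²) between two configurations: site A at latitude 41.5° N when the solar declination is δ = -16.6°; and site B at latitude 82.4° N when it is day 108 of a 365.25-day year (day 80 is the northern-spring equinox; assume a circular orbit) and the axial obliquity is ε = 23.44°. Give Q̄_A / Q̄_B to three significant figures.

Q̄_A / Q̄_B ≈ 0.776

— Configuration A (φ=+41.5°):
cos H₀ = −tan(+41.5°) tan(-16.600°) = 0.2637, H₀ = 1.3039 rad.
Bracket: H₀ sin φ sin δ + cos φ cos δ sin H₀ = 1.3039×0.66262×-0.28569 + 0.74896×0.95832×0.96459 = -0.246833 + 0.692328 = 0.445495.
Q̄ = (S₀/π) × [bracket] = (1361/π) × 0.445495 = 193.00 W/m².
— Configuration B (φ=+82.4°):
Solar longitude: λ_s = 360° × (108 − 80)/365.25 = 27.598°.
sin δ = sin 23.44° × sin 27.598° = 0.18428, so δ = +10.619°.
cos H₀ = −tan(+82.4°) tan(+10.619°) = -1.4052 ≤ −1 ⇒ polar day, H₀ = π.
Bracket: H₀ sin φ sin δ + cos φ cos δ sin H₀ = 3.1416×0.99122×0.18428 + 0.13226×0.98287×0.00000 = 0.573851 + 0.000000 = 0.573851.
Q̄ = (S₀/π) × [bracket] = (1361/π) × 0.573851 = 248.60 W/m².
Ratio Q̄_A / Q̄_B = 193.00 / 248.60 = 0.7763.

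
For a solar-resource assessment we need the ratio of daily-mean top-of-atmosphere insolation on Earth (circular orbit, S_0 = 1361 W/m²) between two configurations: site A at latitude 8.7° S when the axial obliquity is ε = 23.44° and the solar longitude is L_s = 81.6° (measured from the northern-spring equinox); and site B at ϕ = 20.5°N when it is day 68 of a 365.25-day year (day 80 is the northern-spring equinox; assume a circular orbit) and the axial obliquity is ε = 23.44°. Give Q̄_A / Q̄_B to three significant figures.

Q̄_A / Q̄_B ≈ 0.919

— Configuration A (ϕ=-8.7°):
Solar declination: sin δ = sin ε · sin L_s = sin 23.44° × sin 81.6° = 0.39352, so δ = +23.174°.
cos h₀ = −tan(-8.7°) tan(+23.174°) = 0.0655, h₀ = 1.5052 rad.
Bracket: h₀ sin ϕ sin δ + cos ϕ cos δ sin h₀ = 1.5052×-0.15126×0.39352 + 0.98849×0.91932×0.99785 = -0.089595 + 0.906785 = 0.817190.
Q̄ = (S_0/π) × [bracket] = (1361/π) × 0.817190 = 354.02 W/m².
— Configuration B (ϕ=+20.5°):
Solar longitude: L_s = 360° × (68 − 80)/365.25 = -11.828°, i.e. -11.828° + 360° = 348.172°.
sin δ = sin 23.44° × sin 348.172° = -0.08153, so δ = -4.677°.
cos h₀ = −tan(+20.5°) tan(-4.677°) = 0.0306, h₀ = 1.5402 rad.
Bracket: h₀ sin ϕ sin δ + cos ϕ cos δ sin h₀ = 1.5402×0.35021×-0.08153 + 0.93667×0.99667×0.99953 = -0.043977 + 0.933112 = 0.889135.
Q̄ = (S_0/π) × [bracket] = (1361/π) × 0.889135 = 385.19 W/m².
Ratio Q̄_A / Q̄_B = 354.02 / 385.19 = 0.9191.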